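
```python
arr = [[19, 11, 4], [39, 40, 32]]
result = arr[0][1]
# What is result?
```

Trace:
`arr = [[19, 11, 4], [39, 40, 32]]` → arr = [[19, 11, 4], [39, 40, 32]]
`result = arr[0][1]` → result = 11
So result = 11

Answer: 11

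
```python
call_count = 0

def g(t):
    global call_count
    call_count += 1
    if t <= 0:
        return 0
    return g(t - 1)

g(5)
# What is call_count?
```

Linear recursion stepping by 1: 6 calls from t=5 down to ≤0.

Answer: 6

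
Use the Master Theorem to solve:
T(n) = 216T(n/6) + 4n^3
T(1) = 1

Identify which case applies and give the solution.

a=216, b=6, f(n)=4n^3. log_6(216) = 3. Since c=3 = 3, Case 2 applies: T(n) = Θ(n^log_b(a) · log n) = O(n^3 log n).

Answer: O(n^3 log n) - Case 2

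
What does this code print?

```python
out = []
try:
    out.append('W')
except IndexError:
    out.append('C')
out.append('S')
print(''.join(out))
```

Execution trace: 'W' (try body, no exception) → 'S' (after the try/except). Output: WS

Answer: WS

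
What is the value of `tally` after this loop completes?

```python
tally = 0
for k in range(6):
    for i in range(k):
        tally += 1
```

Triangle number: 0+1+2+...+5
`tally` takes the values: 0 → 1 → 2 → 3 → 4 → 5 → 6 → 7 → 8 → 9 → 10 → 11 → 12 → 13 → 14 → 15

Answer: 15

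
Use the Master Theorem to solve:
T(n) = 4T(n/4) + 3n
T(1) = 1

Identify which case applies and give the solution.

a=4, b=4, f(n)=3n. log_4(4) = 1. Since c=1 = 1, Case 2 applies: T(n) = Θ(n^log_b(a) · log n) = O(n log n).

Answer: O(n log n) - Case 2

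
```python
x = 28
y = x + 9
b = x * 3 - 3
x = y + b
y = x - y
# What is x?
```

Trace:
`x = 28` → x = 28
`y = x + 9` → y = 37
`b = x * 3 - 3` → b = 81
`x = y + b` → x = 118
`y = x - y` → y = 81
So x = 118

Answer: 118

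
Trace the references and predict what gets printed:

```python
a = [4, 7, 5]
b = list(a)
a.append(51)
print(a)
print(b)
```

Key concept: list() constructor creates copy.
Step by step:
`a = [4, 7, 5]` → a = [4, 7, 5]
`b = list(a)` → b = [4, 7, 5]
`a.append(51)` → a = [4, 7, 5, 51]
`print(a)` → prints [4, 7, 5, 51]
`print(b)` → prints [4, 7, 5]

Answer:
[4, 7, 5, 51]
[4, 7, 5]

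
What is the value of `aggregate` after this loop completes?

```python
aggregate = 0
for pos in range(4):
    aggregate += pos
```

Sum of 0 to 3 = 6
`aggregate` takes the values: 0 → 1 → 3 → 6

Answer: 6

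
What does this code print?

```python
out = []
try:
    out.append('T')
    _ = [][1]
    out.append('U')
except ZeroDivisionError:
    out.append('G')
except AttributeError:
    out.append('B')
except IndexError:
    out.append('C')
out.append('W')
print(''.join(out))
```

Execution trace: 'T' (try body) → 'C' (except IndexError) → 'W' (after the try/except). Output: TCW

Answer: TCW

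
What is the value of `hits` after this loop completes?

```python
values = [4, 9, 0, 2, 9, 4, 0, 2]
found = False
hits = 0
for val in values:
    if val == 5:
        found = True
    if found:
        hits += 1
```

Count elements after first 5 in [4, 9, 0, 2, 9, 4, 0, 2]
`hits` takes the values: 0

Answer: 0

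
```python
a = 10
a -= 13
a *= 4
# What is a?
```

Trace:
`a = 10` → a = 10
`a -= 13` → a = -3
`a *= 4` → a = -12
So a = -12

Answer: -12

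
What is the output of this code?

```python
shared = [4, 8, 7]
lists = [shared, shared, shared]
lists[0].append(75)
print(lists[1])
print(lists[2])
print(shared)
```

Key concept: list of same reference.
Step by step:
`shared = [4, 8, 7]` → shared = [4, 8, 7]
`lists = [shared, shared, shared]` → lists = [[4, 8, 7], [4, 8, 7], [4, 8, 7]]
`lists[0].append(75)` → shared = [4, 8, 7, 75]; lists = [[4, 8, 7, 75], [4, 8, 7, 75], [4, 8, 7, 75]]
`print(lists[1])` → prints [4, 8, 7, 75]
`print(lists[2])` → prints [4, 8, 7, 75]
`print(shared)` → prints [4, 8, 7, 75]

Answer:
[4, 8, 7, 75]
[4, 8, 7, 75]
[4, 8, 7, 75]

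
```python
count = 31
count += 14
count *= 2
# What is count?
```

Trace:
`count = 31` → count = 31
`count += 14` → count = 45
`count *= 2` → count = 90
So count = 90

Answer: 90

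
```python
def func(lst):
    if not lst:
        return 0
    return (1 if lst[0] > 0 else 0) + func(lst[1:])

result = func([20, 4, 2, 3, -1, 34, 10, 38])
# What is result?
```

Count of positive elements in [20, 4, 2, 3, -1, 34, 10, 38] = 7

Answer: 7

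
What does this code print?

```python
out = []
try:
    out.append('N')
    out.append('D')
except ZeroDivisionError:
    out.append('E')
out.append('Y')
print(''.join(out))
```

Execution trace: 'N' (try body) → 'D' (try body, no exception) → 'Y' (after the try/except). Output: NDY

Answer: NDY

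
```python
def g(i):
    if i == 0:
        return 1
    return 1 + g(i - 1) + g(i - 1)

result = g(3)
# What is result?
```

g(i) = 1 + 2·g(i-1), g(0)=1. Closed form: (1+1)·2^3 - 1 = 15.

Answer: 15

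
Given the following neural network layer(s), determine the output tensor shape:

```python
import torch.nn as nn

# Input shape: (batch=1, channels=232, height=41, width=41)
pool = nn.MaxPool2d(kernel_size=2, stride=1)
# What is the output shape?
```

Input: (1, 232, 41, 41) -> Output: (1, 232, 40, 40)

Answer: (1, 232, 40, 40)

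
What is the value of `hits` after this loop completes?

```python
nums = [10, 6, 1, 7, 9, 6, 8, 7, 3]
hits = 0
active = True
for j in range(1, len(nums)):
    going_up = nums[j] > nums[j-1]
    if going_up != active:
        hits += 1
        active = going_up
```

Count direction changes in [10, 6, 1, 7, 9, 6, 8, 7, 3]
`hits` takes the values: 0 → 1 → 2 → 3 → 4 → 5

Answer: 5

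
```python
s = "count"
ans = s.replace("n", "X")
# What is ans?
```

Trace:
`s = "count"` → s = 'count'
`ans = s.replace("n", "X")` → ans = 'couXt'
So ans = 'couXt'

Answer: 'couXt'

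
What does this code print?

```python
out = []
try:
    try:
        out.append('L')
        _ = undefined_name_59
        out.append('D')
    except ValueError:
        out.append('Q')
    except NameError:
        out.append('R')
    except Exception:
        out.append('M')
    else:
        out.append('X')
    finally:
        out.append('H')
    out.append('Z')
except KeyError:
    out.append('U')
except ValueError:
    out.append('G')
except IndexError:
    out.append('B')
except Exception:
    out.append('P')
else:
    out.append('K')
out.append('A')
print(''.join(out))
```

Execution trace: 'L' (inner try body) → 'R' (inner except NameError) → 'H' (inner finally) → 'Z' (try body, no exception) → 'K' (else) → 'A' (after the try/except). Output: LRHZKA

Answer: LRHZKA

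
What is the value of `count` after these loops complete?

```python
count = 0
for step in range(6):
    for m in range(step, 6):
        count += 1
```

Upper triangle: 6 + 5 + ... + 1
`count` takes the values: 0 → 1 → 2 → 3 → 4 → 5 → 6 → 7 → 8 → 9 → 10 → 11 → 12 → 13 → 14 → 15 → 16 → 17 → 18 → 19 → 20 → 21

Answer: 21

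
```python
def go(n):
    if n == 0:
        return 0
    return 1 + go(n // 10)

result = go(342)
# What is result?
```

Count of digits of 342: 3

Answer: 3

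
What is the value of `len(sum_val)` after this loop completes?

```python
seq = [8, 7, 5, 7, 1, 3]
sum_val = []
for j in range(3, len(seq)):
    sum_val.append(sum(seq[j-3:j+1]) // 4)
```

Number of 4-element averages
`sum_val` takes the values: [] → [6] → [6, 5] → [6, 5, 4]
So `len(sum_val)` = 3

Answer: 3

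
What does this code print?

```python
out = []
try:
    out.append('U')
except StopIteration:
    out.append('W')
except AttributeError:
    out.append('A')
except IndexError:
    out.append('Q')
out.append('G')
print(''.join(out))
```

Execution trace: 'U' (try body, no exception) → 'G' (after the try/except). Output: UG

Answer: UG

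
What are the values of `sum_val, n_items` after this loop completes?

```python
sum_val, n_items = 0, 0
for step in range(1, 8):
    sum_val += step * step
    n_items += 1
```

Sum of squares and count
`sum_val, n_items` takes the values: (0, 0) → (1, 0) → (1, 1) → (5, 1) → (5, 2) → (14, 2) → (14, 3) → (30, 3) → (30, 4) → (55, 4) → (55, 5) → (91, 5) → (91, 6) → (140, 6) → (140, 7)

Answer: 140, 7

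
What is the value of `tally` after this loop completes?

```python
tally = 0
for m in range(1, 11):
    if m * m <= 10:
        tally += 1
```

Count numbers where m² ≤ 10
`tally` takes the values: 0 → 1 → 2 → 3

Answer: 3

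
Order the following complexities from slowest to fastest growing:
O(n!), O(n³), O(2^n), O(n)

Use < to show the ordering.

Ordered by growth rate: O(n) < O(n³) < O(2^n) < O(n!)

Answer: O(n) < O(n³) < O(2^n) < O(n!)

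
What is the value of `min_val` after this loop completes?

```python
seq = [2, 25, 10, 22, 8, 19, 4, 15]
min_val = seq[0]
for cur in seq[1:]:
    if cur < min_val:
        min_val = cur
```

Minimum of [2, 25, 10, 22, 8, 19, 4, 15]
`min_val` takes the values: 2

Answer: 2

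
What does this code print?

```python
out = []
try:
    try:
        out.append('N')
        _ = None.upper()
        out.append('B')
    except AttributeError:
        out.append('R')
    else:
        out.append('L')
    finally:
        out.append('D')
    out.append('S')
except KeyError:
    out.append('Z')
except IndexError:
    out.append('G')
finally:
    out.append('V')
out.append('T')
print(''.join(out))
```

Execution trace: 'N' (inner try body) → 'R' (inner except AttributeError) → 'D' (inner finally) → 'S' (try body, no exception) → 'V' (finally) → 'T' (after the try/except). Output: NRDSVT

Answer: NRDSVT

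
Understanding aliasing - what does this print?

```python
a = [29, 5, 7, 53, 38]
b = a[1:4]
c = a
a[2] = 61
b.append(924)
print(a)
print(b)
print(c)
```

Key concept: slice vs alias.
Step by step:
`a = [29, 5, 7, 53, 38]` → a = [29, 5, 7, 53, 38]
`b = a[1:4]` → b = [5, 7, 53]
`c = a` → c = [29, 5, 7, 53, 38] (same object as a)
`a[2] = 61` → a = [29, 5, 61, 53, 38] (same object as c); c = [29, 5, 61, 53, 38] (same object as a)
`b.append(924)` → b = [5, 7, 53, 924]
`print(a)` → prints [29, 5, 61, 53, 38]
`print(b)` → prints [5, 7, 53, 924]
`print(c)` → prints [29, 5, 61, 53, 38]

Answer:
[29, 5, 61, 53, 38]
[5, 7, 53, 924]
[29, 5, 61, 53, 38]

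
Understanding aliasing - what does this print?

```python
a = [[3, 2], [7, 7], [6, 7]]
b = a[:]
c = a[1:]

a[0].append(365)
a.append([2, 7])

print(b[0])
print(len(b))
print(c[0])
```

Key concept: slice with nested mutation.
Step by step:
`a = [[3, 2], [7, 7], [6, 7]]` → a = [[3, 2], [7, 7], [6, 7]]
`b = a[:]` → b = [[3, 2], [7, 7], [6, 7]]
`c = a[1:]` → c = [[7, 7], [6, 7]]
`a[0].append(365)` → a = [[3, 2, 365], [7, 7], [6, 7]]; b = [[3, 2, 365], [7, 7], [6, 7]]
`a.append([2, 7])` → a = [[3, 2, 365], [7, 7], [6, 7], [2, 7]]
`print(b[0])` → prints [3, 2, 365]
`print(len(b))` → prints 3
`print(c[0])` → prints [7, 7]

Answer:
[3, 2, 365]
3
[7, 7]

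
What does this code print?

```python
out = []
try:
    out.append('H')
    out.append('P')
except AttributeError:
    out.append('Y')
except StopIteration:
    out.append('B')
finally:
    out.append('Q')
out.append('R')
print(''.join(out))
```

Execution trace: 'H' (try body) → 'P' (try body, no exception) → 'Q' (finally) → 'R' (after the try/except). Output: HPQR

Answer: HPQR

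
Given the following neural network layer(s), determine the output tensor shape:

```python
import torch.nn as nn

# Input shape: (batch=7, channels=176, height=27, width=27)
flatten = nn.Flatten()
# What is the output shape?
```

Input: (7, 176, 27, 27) -> Output: (7, 128304)

Answer: (7, 128304)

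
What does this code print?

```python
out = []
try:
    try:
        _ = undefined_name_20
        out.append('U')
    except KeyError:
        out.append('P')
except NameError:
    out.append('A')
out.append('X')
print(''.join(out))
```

Execution trace: 'A' (outer except NameError) → 'X' (after the try/except). Output: AX

Answer: AX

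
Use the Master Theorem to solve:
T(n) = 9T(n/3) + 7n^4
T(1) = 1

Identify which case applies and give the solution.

a=9, b=3, f(n)=7n^4. log_3(9) = 2. Since c=4 > 2 and the regularity condition holds (9(n/3)^4 = (9/3^4)n^4 with 9/3^4 < 1), Case 3 applies: T(n) = Θ(f(n)) = O(n^4).

Answer: O(n^4) - Case 3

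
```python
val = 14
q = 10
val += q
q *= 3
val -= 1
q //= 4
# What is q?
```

Trace:
`val = 14` → val = 14
`q = 10` → q = 10
`val += q` → val = 24
`q *= 3` → q = 30
`val -= 1` → val = 23
`q //= 4` → q = 7
So q = 7

Answer: 7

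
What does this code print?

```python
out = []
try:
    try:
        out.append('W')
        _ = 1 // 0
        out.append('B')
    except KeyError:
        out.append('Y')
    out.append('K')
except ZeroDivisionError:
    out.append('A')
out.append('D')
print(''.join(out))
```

Execution trace: 'W' (inner try body) → 'A' (except ZeroDivisionError) → 'D' (after the try/except). Output: WAD

Answer: WAD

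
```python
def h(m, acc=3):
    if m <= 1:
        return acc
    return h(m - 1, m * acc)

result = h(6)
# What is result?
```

Accumulator trace (n, acc): (6, 3) -> (5, 18) -> (4, 90) -> (3, 360) -> (2, 1080) -> (1, 2160) -> return 2160

Answer: 2160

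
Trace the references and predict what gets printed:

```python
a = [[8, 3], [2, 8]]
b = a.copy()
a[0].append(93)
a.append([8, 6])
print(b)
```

Key concept: shallow copy with nested lists.
Step by step:
`a = [[8, 3], [2, 8]]` → a = [[8, 3], [2, 8]]
`b = a.copy()` → b = [[8, 3], [2, 8]]
`a[0].append(93)` → a = [[8, 3, 93], [2, 8]]; b = [[8, 3, 93], [2, 8]]
`a.append([8, 6])` → a = [[8, 3, 93], [2, 8], [8, 6]]
`print(b)` → prints [[8, 3, 93], [2, 8]]

Answer: [[8, 3, 93], [2, 8]]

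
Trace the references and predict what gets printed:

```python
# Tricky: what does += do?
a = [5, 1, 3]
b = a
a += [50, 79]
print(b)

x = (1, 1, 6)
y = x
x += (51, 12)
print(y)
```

Key concept: += behavior differs for mutable vs immutable.
Step by step:
`a = [5, 1, 3]` → a = [5, 1, 3]
`b = a` → b = [5, 1, 3] (same object as a)
`a += [50, 79]` → a = [5, 1, 3, 50, 79] (same object as b); b = [5, 1, 3, 50, 79] (same object as a)
`print(b)` → prints [5, 1, 3, 50, 79]
`x = (1, 1, 6)` → x = (1, 1, 6)
`y = x` → y = (1, 1, 6)
`x += (51, 12)` → x = (1, 1, 6, 51, 12)
`print(y)` → prints (1, 1, 6)

Answer:
[5, 1, 3, 50, 79]
(1, 1, 6)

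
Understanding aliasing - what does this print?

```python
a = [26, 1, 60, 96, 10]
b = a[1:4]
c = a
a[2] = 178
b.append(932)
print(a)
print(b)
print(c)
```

Key concept: slice vs alias.
Step by step:
`a = [26, 1, 60, 96, 10]` → a = [26, 1, 60, 96, 10]
`b = a[1:4]` → b = [1, 60, 96]
`c = a` → c = [26, 1, 60, 96, 10] (same object as a)
`a[2] = 178` → a = [26, 1, 178, 96, 10] (same object as c); c = [26, 1, 178, 96, 10] (same object as a)
`b.append(932)` → b = [1, 60, 96, 932]
`print(a)` → prints [26, 1, 178, 96, 10]
`print(b)` → prints [1, 60, 96, 932]
`print(c)` → prints [26, 1, 178, 96, 10]

Answer:
[26, 1, 178, 96, 10]
[1, 60, 96, 932]
[26, 1, 178, 96, 10]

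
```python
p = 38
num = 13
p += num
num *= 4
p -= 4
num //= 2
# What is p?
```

Trace:
`p = 38` → p = 38
`num = 13` → num = 13
`p += num` → p = 51
`num *= 4` → num = 52
`p -= 4` → p = 47
`num //= 2` → num = 26
So p = 47

Answer: 47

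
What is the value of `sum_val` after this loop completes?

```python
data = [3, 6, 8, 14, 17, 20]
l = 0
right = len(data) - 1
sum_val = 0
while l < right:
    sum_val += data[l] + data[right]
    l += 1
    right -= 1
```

Sum of pairs from ends
`sum_val` takes the values: 0 → 23 → 46 → 68

Answer: 68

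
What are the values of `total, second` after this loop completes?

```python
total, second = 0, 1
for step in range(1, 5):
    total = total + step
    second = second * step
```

Sum and factorial of 1 to 4
`total, second` takes the values: (0, 1) → (1, 1) → (3, 1) → (3, 2) → (6, 2) → (6, 6) → (10, 6) → (10, 24)

Answer: 10, 24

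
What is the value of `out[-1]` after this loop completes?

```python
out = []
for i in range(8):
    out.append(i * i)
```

Last element of squares 0 to 7
`out` takes the values: [] → [0] → [0, 1] → [0, 1, 4] → [0, 1, 4, 9] → [0, 1, 4, 9, 16] → [0, 1, 4, 9, 16, 25] → [0, 1, 4, 9, 16, 25, 36] → [0, 1, 4, 9, 16, 25, 36, 49]
So `out[-1]` = 49

Answer: 49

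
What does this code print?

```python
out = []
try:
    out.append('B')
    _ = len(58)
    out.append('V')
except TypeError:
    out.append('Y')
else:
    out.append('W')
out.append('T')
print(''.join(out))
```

Execution trace: 'B' (try body) → 'Y' (except TypeError) → 'T' (after the try/except). Output: BYT

Answer: BYT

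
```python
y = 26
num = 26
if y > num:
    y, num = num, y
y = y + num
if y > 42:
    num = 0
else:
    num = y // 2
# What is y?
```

Trace:
`y = 26` → y = 26
`num = 26` → num = 26
`if y > num: ...` → y > num is False → no variable changes
`y = y + num` → y = 52
`if y > 42: ...` → y > 42 is True → num = 0
So y = 52

Answer: 52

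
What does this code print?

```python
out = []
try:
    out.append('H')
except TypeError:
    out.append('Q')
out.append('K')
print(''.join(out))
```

Execution trace: 'H' (try body, no exception) → 'K' (after the try/except). Output: HK

Answer: HK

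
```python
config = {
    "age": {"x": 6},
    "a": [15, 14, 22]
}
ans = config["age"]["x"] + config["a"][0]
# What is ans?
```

Trace:
`config = { ...` → config = {'age': {'x': 6}, 'a': [15, 14, 22]}
`ans = config["age"]["x"] + config["a"][0]` → ans = 21
So ans = 21

Answer: 21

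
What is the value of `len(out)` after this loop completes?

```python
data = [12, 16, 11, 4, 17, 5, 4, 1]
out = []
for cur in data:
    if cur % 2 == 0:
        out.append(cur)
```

Count even numbers in [12, 16, 11, 4, 17, 5, 4, 1]
`out` takes the values: [] → [12] → [12, 16] → [12, 16, 4] → [12, 16, 4, 4]
So `len(out)` = 4

Answer: 4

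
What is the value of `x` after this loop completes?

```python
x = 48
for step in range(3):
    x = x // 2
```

Halve 3 times: 48 // 2^3 = 6
`x` takes the values: 48 → 24 → 12 → 6

Answer: 6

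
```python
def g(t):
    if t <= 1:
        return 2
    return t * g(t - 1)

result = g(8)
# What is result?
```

g(8) = 8 * 7 * 6 * 5 * 4 * 3 * 2 * 2 = 80640

Answer: 80640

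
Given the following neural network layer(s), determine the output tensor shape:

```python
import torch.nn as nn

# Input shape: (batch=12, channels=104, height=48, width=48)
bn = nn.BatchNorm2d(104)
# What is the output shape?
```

Input: (12, 104, 48, 48) -> Output: (12, 104, 48, 48)

Answer: (12, 104, 48, 48)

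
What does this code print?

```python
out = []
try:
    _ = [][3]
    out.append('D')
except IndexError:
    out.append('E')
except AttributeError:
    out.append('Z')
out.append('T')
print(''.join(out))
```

Execution trace: 'E' (except IndexError) → 'T' (after the try/except). Output: ET

Answer: ET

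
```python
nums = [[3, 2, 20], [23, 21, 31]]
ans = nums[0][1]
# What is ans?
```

Trace:
`nums = [[3, 2, 20], [23, 21, 31]]` → nums = [[3, 2, 20], [23, 21, 31]]
`ans = nums[0][1]` → ans = 2
So ans = 2

Answer: 2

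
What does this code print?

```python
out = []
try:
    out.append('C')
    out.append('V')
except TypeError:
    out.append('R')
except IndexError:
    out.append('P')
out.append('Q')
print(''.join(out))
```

Execution trace: 'C' (try body) → 'V' (try body, no exception) → 'Q' (after the try/except). Output: CVQ

Answer: CVQ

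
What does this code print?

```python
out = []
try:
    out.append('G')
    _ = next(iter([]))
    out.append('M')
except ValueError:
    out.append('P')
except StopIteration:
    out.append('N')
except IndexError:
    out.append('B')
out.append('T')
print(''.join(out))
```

Execution trace: 'G' (try body) → 'N' (except StopIteration) → 'T' (after the try/except). Output: GNT

Answer: GNT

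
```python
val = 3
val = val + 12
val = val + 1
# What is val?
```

Trace:
`val = 3` → val = 3
`val = val + 12` → val = 15
`val = val + 1` → val = 16
So val = 16

Answer: 16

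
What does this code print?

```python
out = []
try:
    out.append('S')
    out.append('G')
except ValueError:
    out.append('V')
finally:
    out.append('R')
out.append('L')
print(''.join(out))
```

Execution trace: 'S' (try body) → 'G' (try body, no exception) → 'R' (finally) → 'L' (after the try/except). Output: SGRL

Answer: SGRL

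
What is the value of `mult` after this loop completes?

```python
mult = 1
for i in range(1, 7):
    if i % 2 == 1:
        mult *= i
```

Product of odd numbers 1 to 6
`mult` takes the values: 1 → 3 → 15

Answer: 15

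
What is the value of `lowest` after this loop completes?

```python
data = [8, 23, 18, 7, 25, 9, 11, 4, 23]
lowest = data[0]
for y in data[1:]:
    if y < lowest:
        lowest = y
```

Minimum of [8, 23, 18, 7, 25, 9, 11, 4, 23]
`lowest` takes the values: 8 → 7 → 4

Answer: 4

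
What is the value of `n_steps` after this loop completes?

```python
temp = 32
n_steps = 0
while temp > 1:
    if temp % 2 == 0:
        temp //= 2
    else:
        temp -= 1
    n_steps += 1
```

Steps to reduce 32 to 1
`n_steps` takes the values: 0 → 1 → 2 → 3 → 4 → 5

Answer: 5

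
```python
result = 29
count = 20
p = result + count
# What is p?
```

Trace:
`result = 29` → result = 29
`count = 20` → count = 20
`p = result + count` → p = 49
So p = 49

Answer: 49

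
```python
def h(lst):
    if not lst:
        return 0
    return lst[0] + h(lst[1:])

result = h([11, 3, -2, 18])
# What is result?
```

11 + 3 + (-2) + 18 + 0 = 30

Answer: 30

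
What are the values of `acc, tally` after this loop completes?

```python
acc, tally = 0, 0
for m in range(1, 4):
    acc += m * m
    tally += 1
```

Sum of squares and count
`acc, tally` takes the values: (0, 0) → (1, 0) → (1, 1) → (5, 1) → (5, 2) → (14, 2) → (14, 3)

Answer: 14, 3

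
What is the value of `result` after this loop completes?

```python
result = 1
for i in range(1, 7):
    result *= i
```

6! = 720
`result` takes the values: 1 → 2 → 6 → 24 → 120 → 720

Answer: 720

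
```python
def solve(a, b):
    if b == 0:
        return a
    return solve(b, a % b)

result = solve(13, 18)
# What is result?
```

solve(13, 18) -> solve(18, 13) -> solve(13, 5) -> solve(5, 3) -> solve(3, 2) -> solve(2, 1) -> solve(1, 0) -> 1

Answer: 1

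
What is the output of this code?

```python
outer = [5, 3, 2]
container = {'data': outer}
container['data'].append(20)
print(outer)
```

Key concept: dict holds reference to list.
Step by step:
`outer = [5, 3, 2]` → outer = [5, 3, 2]
`container = {'data': outer}` → container = {'data': [5, 3, 2]}
`container['data'].append(20)` → outer = [5, 3, 2, 20]; container = {'data': [5, 3, 2, 20]}
`print(outer)` → prints [5, 3, 2, 20]

Answer: [5, 3, 2, 20]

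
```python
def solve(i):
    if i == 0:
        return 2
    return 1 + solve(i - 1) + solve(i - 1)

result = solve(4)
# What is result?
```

solve(i) = 1 + 2·solve(i-1), solve(0)=2. Closed form: (2+1)·2^4 - 1 = 47.

Answer: 47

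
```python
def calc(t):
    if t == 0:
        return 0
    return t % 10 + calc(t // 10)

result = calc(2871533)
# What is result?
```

Sum of digits of 2871533: 3 + 3 + 5 + 1 + 7 + 8 + 2 = 29

Answer: 29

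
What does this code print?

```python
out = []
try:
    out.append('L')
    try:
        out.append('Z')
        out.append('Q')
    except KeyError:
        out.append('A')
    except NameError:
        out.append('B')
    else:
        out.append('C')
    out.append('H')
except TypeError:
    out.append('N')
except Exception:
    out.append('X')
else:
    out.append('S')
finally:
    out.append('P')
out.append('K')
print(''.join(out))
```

Execution trace: 'L' (try body) → 'Z' (inner try body) → 'Q' (inner try body, no exception) → 'C' (inner else) → 'H' (try body, no exception) → 'S' (else) → 'P' (finally) → 'K' (after the try/except). Output: LZQCHSPK

Answer: LZQCHSPK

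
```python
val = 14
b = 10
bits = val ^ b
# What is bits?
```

Trace:
`val = 14` → val = 14
`b = 10` → b = 10
`bits = val ^ b` → bits = 4
So bits = 4

Answer: 4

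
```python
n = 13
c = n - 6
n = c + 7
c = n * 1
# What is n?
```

Trace:
`n = 13` → n = 13
`c = n - 6` → c = 7
`n = c + 7` → n = 14
`c = n * 1` → c = 14
So n = 14

Answer: 14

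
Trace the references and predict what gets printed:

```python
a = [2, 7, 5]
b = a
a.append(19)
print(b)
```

Key concept: basic list aliasing.
Step by step:
`a = [2, 7, 5]` → a = [2, 7, 5]
`b = a` → b = [2, 7, 5] (same object as a)
`a.append(19)` → a = [2, 7, 5, 19] (same object as b); b = [2, 7, 5, 19] (same object as a)
`print(b)` → prints [2, 7, 5, 19]

Answer: [2, 7, 5, 19]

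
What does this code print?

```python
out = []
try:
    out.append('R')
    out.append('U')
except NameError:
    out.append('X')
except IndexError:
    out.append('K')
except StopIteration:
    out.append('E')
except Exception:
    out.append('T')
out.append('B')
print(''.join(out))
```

Execution trace: 'R' (try body) → 'U' (try body, no exception) → 'B' (after the try/except). Output: RUB

Answer: RUB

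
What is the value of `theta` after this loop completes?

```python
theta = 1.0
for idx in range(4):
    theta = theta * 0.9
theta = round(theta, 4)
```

Exponential decay: 1.0 * 0.9^4
`theta` takes the values: 1.0 → 0.9 → 0.81 → 0.729 → 0.6561

Answer: 0.6561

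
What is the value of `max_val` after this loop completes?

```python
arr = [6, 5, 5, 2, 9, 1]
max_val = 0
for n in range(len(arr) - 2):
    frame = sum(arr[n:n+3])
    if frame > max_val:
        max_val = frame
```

Max sum of 3-element window in [6, 5, 5, 2, 9, 1]
`max_val` takes the values: 0 → 16

Answer: 16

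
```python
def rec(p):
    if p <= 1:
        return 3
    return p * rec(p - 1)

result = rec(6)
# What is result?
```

rec(6) = 6 * 5 * 4 * 3 * 2 * 3 = 2160

Answer: 2160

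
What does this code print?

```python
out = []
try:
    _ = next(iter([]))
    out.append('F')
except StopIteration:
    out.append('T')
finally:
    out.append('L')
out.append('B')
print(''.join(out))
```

Execution trace: 'T' (except StopIteration) → 'L' (finally) → 'B' (after the try/except). Output: TLB

Answer: TLB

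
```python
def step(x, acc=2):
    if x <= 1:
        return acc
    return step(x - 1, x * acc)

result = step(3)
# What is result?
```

Accumulator trace (n, acc): (3, 2) -> (2, 6) -> (1, 12) -> return 12

Answer: 12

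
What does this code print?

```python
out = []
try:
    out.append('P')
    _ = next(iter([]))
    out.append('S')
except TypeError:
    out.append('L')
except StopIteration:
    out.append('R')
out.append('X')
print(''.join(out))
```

Execution trace: 'P' (try body) → 'R' (except StopIteration) → 'X' (after the try/except). Output: PRX

Answer: PRX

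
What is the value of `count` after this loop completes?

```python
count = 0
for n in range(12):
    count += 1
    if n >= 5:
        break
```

Loop breaks when n reaches 5, count is 6
`count` takes the values: 0 → 1 → 2 → 3 → 4 → 5 → 6

Answer: 6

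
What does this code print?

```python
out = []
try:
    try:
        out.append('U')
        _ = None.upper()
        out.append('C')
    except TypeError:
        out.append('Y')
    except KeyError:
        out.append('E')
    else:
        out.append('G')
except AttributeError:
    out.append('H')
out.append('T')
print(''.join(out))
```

Execution trace: 'U' (try body) → 'H' (outer except AttributeError) → 'T' (after the try/except). Output: UHT

Answer: UHT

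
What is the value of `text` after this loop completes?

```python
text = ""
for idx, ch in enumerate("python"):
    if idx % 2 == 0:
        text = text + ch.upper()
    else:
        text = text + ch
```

Uppercase even positions in 'python'
`text` takes the values: "" → "P" → "Py" → "PyT" → "PyTh" → "PyThO" → "PyThOn"

Answer: "PyThOn"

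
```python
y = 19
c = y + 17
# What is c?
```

Trace:
`y = 19` → y = 19
`c = y + 17` → c = 36
So c = 36

Answer: 36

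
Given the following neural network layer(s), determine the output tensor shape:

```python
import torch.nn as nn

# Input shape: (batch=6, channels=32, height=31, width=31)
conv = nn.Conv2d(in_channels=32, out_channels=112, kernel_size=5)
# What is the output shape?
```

Input: (6, 32, 31, 31) -> Output: (6, 112, 27, 27)

Answer: (6, 112, 27, 27)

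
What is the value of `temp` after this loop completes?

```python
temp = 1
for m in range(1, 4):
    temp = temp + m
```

Start at 1, add 1 through 3
`temp` takes the values: 1 → 2 → 4 → 7

Answer: 7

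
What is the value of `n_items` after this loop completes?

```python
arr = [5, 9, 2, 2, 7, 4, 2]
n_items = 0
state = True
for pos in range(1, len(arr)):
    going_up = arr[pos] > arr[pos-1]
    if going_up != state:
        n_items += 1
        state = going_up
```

Count direction changes in [5, 9, 2, 2, 7, 4, 2]
`n_items` takes the values: 0 → 1 → 2 → 3

Answer: 3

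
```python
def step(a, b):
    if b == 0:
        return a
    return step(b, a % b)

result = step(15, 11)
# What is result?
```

step(15, 11) -> step(11, 4) -> step(4, 3) -> step(3, 1) -> step(1, 0) -> 1

Answer: 1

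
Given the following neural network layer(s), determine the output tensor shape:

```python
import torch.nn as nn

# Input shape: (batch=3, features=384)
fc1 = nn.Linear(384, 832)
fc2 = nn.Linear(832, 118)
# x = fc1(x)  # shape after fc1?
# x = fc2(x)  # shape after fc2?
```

Input: (3, 384) -> after fc1: (3, 832) -> Output: (3, 118)

Answer: (3, 118)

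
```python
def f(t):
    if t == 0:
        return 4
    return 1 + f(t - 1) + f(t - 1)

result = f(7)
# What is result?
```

f(t) = 1 + 2·f(t-1), f(0)=4. Closed form: (4+1)·2^7 - 1 = 639.

Answer: 639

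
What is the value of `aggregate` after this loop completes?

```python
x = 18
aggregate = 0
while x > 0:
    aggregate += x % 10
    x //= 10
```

Sum digits of 18
`aggregate` takes the values: 0 → 8 → 9

Answer: 9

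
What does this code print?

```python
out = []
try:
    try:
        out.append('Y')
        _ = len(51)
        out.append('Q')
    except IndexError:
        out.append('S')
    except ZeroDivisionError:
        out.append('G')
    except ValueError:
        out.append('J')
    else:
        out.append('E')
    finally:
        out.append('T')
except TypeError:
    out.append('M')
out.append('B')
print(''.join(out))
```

Execution trace: 'Y' (try body) → 'T' (finally) → 'M' (outer except TypeError) → 'B' (after the try/except). Output: YTMB

Answer: YTMB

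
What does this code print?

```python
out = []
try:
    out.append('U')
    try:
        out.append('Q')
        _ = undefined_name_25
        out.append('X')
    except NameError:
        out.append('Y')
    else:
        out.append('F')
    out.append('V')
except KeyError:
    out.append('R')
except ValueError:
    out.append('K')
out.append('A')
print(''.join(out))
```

Execution trace: 'U' (try body) → 'Q' (inner try body) → 'Y' (inner except NameError) → 'V' (try body, no exception) → 'A' (after the try/except). Output: UQYVA

Answer: UQYVA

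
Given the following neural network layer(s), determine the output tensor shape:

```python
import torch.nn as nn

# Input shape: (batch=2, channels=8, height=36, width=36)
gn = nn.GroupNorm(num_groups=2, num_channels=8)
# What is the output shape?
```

Input: (2, 8, 36, 36) -> Output: (2, 8, 36, 36)

Answer: (2, 8, 36, 36)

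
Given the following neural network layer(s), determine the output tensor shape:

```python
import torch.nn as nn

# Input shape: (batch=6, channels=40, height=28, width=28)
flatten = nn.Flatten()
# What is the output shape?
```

Input: (6, 40, 28, 28) -> Output: (6, 31360)

Answer: (6, 31360)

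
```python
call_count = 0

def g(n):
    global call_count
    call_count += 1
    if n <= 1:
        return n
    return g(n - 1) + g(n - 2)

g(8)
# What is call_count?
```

Calls(n) = 1 + Calls(n-1) + Calls(n-2); Calls(0)=Calls(1)=1. For n=8 this gives 67.

Answer: 67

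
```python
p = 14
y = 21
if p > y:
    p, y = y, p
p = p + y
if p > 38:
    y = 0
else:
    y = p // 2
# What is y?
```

Trace:
`p = 14` → p = 14
`y = 21` → y = 21
`if p > y: ...` → p > y is False → no variable changes
`p = p + y` → p = 35
`if p > 38: ...` → p > 38 is False, take else branch → y = 17
So y = 17

Answer: 17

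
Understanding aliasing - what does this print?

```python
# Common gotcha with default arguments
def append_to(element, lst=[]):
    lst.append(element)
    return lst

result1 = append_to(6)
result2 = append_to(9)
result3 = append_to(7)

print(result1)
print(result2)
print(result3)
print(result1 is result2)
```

Key concept: mutable default argument gotcha.
Step by step:
`result1 = append_to(6)` → result1 = [6]
`result2 = append_to(9)` → result1 = [6, 9] (same object as result2); result2 = [6, 9] (same object as result1)
`result3 = append_to(7)` → result1 = [6, 9, 7] (same object as result2, result3); result2 = [6, 9, 7] (same object as result1, result3); result3 = [6, 9, 7] (same object as result1, result2)
`print(result1)` → prints [6, 9, 7]
`print(result2)` → prints [6, 9, 7]
`print(result3)` → prints [6, 9, 7]
`print(result1 is result2)` → prints True

Answer:
[6, 9, 7]
[6, 9, 7]
[6, 9, 7]
True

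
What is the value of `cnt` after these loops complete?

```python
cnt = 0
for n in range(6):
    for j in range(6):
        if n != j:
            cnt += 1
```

6² - 6 (exclude diagonal)
`cnt` takes the values: 0 → 1 → 2 → 3 → 4 → 5 → 6 → 7 → 8 → 9 → 10 → 11 → 12 → 13 → 14 → 15 → 16 → 17 → 18 → 19 → 20 → 21 → 22 → 23 → 24 → 25 → 26 → 27 → 28 → 29 → 30

Answer: 30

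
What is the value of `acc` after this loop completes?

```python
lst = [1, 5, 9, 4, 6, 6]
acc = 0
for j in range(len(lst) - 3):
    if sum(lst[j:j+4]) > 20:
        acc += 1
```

Count windows with sum > 20
`acc` takes the values: 0 → 1 → 2

Answer: 2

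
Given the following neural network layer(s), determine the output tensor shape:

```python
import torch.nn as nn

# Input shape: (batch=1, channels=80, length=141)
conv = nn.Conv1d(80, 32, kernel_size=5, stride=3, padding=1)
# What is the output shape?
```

Input: (1, 80, 141) -> Output: (1, 32, 47)

Answer: (1, 32, 47)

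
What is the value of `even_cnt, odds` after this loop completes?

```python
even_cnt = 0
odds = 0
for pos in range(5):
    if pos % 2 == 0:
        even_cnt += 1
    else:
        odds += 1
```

Count evens and odds in range(5)
`even_cnt, odds` takes the values: (0, 0) → (1, 0) → (1, 1) → (2, 1) → (2, 2) → (3, 2)

Answer: 3, 2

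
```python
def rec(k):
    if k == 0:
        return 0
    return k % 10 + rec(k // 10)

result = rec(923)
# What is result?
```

Sum of digits of 923: 3 + 2 + 9 = 14

Answer: 14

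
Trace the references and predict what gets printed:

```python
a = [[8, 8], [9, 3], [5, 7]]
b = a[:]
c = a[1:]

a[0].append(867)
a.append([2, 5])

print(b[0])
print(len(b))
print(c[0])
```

Key concept: slice with nested mutation.
Step by step:
`a = [[8, 8], [9, 3], [5, 7]]` → a = [[8, 8], [9, 3], [5, 7]]
`b = a[:]` → b = [[8, 8], [9, 3], [5, 7]]
`c = a[1:]` → c = [[9, 3], [5, 7]]
`a[0].append(867)` → a = [[8, 8, 867], [9, 3], [5, 7]]; b = [[8, 8, 867], [9, 3], [5, 7]]
`a.append([2, 5])` → a = [[8, 8, 867], [9, 3], [5, 7], [2, 5]]
`print(b[0])` → prints [8, 8, 867]
`print(len(b))` → prints 3
`print(c[0])` → prints [9, 3]

Answer:
[8, 8, 867]
3
[9, 3]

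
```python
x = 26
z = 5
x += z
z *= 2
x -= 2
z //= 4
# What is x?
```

Trace:
`x = 26` → x = 26
`z = 5` → z = 5
`x += z` → x = 31
`z *= 2` → z = 10
`x -= 2` → x = 29
`z //= 4` → z = 2
So x = 29

Answer: 29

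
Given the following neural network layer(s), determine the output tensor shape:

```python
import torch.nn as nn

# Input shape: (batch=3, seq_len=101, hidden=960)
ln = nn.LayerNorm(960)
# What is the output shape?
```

Input: (3, 101, 960) -> Output: (3, 101, 960)

Answer: (3, 101, 960)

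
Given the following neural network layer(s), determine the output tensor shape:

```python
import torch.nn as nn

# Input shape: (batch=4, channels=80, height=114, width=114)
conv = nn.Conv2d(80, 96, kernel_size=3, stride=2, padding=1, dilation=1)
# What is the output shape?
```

Input: (4, 80, 114, 114) -> Output: (4, 96, 57, 57)

Answer: (4, 96, 57, 57)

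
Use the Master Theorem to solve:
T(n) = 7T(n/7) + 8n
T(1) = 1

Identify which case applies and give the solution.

a=7, b=7, f(n)=8n. log_7(7) = 1. Since c=1 = 1, Case 2 applies: T(n) = Θ(n^log_b(a) · log n) = O(n log n).

Answer: O(n log n) - Case 2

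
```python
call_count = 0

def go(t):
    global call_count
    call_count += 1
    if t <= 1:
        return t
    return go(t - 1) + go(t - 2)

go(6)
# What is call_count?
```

Calls(t) = 1 + Calls(t-1) + Calls(t-2); Calls(0)=Calls(1)=1. For t=6 this gives 25.

Answer: 25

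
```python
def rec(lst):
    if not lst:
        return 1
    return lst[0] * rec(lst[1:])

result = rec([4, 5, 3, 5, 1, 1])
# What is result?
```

Product over [4, 5, 3, 5, 1, 1] = 4 * 5 * 3 * 5 * 1 * 1 = 300

Answer: 300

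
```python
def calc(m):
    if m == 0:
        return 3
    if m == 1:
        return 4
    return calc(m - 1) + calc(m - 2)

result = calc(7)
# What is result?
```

Build up from base cases: calc(0)=3, calc(1)=4, calc(2)=7, calc(3)=11, calc(4)=18, calc(5)=29, calc(6)=47, ..., calc(7)=76

Answer: 76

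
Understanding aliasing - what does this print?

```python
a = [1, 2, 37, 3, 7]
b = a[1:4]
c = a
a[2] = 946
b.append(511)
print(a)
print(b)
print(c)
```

Key concept: slice vs alias.
Step by step:
`a = [1, 2, 37, 3, 7]` → a = [1, 2, 37, 3, 7]
`b = a[1:4]` → b = [2, 37, 3]
`c = a` → c = [1, 2, 37, 3, 7] (same object as a)
`a[2] = 946` → a = [1, 2, 946, 3, 7] (same object as c); c = [1, 2, 946, 3, 7] (same object as a)
`b.append(511)` → b = [2, 37, 3, 511]
`print(a)` → prints [1, 2, 946, 3, 7]
`print(b)` → prints [2, 37, 3, 511]
`print(c)` → prints [1, 2, 946, 3, 7]

Answer:
[1, 2, 946, 3, 7]
[2, 37, 3, 511]
[1, 2, 946, 3, 7]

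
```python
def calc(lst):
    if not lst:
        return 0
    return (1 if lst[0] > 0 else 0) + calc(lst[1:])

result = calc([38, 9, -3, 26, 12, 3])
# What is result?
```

Count of positive elements in [38, 9, -3, 26, 12, 3] = 5

Answer: 5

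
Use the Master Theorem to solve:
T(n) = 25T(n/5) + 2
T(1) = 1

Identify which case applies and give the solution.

a=25, b=5, f(n)=2. log_5(25) = 2. Since c=0 < 2, Case 1 applies: T(n) = Θ(n^log_b(a)) = O(n^2).

Answer: O(n^2) - Case 1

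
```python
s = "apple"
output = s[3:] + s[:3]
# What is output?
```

Trace:
`s = "apple"` → s = 'apple'
`output = s[3:] + s[:3]` → output = 'leapp'
So output = 'leapp'

Answer: 'leapp'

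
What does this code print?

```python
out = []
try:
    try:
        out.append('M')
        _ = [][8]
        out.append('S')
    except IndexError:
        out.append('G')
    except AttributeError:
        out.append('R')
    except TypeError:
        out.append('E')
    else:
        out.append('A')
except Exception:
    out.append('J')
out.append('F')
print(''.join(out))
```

Execution trace: 'M' (inner try body) → 'G' (inner except IndexError) → 'F' (after the try/except). Output: MGF

Answer: MGF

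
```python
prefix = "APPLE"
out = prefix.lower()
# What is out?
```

Trace:
`prefix = "APPLE"` → prefix = 'APPLE'
`out = prefix.lower()` → out = 'apple'
So out = 'apple'

Answer: 'apple'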